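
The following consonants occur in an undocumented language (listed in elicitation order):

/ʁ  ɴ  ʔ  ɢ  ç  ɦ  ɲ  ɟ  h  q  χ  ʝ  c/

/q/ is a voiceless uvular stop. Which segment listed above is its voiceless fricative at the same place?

/χ/

The voiceless fricative at the same place is a voiceless uvular fricative — in this inventory, /χ/.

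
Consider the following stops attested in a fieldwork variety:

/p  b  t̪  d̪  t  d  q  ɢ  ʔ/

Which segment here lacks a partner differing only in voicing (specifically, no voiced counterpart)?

/ʔ/

Bilabial: /p/ ~ /b/
Dental: /t̪/ ~ /d̪/
Alveolar: /t/ ~ /d/
Uvular: /q/ ~ /ɢ/
Glottal: only /ʔ/ (voiceless); no voiced partner.
So /ʔ/ is the unpaired segment.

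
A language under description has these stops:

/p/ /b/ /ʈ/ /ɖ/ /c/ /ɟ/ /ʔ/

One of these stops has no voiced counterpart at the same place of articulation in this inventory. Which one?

/ʔ/

Bilabial: /p/ ~ /b/
Retroflex: /ʈ/ ~ /ɖ/
Palatal: /c/ ~ /ɟ/
Glottal: only /ʔ/ (voiceless); no voiced partner.
So /ʔ/ is the unpaired segment.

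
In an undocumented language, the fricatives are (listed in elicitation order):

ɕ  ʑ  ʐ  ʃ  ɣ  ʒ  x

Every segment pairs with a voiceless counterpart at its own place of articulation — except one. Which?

/ʐ/

Postalveolar: /ʃ/ ~ /ʒ/
Alveolo-palatal: /ɕ/ ~ /ʑ/
Velar: /x/ ~ /ɣ/
Retroflex: only /ʐ/ (voiced); no voiceless partner.
So /ʐ/ is the unpaired segment.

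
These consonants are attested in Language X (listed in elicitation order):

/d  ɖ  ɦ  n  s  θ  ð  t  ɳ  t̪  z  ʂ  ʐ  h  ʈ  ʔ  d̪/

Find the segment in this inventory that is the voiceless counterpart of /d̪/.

/t̪/

/d̪/ is a voiced dental stop.
The voiceless counterpart is a voiceless dental stop — in this inventory, /t̪/.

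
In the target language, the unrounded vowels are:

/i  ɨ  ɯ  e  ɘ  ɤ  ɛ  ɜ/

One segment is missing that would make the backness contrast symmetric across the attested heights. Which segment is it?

height            front     central   back    
high              i         ɨ         ɯ       
high-mid          e         ɘ         ɤ       
low-mid           ɛ         ɜ         —       
The low-mid row has no back member, so the gap is the low-mid back unrounded vowel /ʌ/.

/ʌ/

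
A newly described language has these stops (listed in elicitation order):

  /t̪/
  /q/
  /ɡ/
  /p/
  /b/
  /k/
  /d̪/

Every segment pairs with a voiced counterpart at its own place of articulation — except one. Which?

Bilabial: /p/ ~ /b/
Dental: /t̪/ ~ /d̪/
Velar: /k/ ~ /ɡ/
Uvular: only /q/ (voiceless); no voiced partner.
So /q/ is the unpaired segment.

/q/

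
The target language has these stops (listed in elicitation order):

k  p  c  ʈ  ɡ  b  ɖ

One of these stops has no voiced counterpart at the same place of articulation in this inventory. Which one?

Bilabial: /p/ ~ /b/
Retroflex: /ʈ/ ~ /ɖ/
Velar: /k/ ~ /ɡ/
Palatal: only /c/ (voiceless); no voiced partner.
So /c/ is the unpaired segment.

/c/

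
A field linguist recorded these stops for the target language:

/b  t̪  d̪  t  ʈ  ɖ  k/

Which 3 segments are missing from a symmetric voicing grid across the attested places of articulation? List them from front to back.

Voiceless: /t̪/ (dental), /t/ (alveolar), /ʈ/ (retroflex), /k/ (velar).
Voiced: /b/ (bilabial), /d̪/ (dental), /ɖ/ (retroflex).
Gaps, from front to back: bilabial lacks voiceless (/p/); alveolar lacks voiced (/d/); velar lacks voiced (/ɡ/).

/p/, /d/, /ɡ/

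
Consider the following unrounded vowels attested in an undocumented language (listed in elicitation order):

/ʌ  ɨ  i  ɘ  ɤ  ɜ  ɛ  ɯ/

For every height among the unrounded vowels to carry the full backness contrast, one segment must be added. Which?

/e/

high: front /i/, central /ɨ/, back /ɯ/.
high-mid: front —, central /ɘ/, back /ɤ/.
low-mid: front /ɛ/, central /ɜ/, back /ʌ/.
The high-mid row has no front member, so the gap is the high-mid front unrounded vowel /e/.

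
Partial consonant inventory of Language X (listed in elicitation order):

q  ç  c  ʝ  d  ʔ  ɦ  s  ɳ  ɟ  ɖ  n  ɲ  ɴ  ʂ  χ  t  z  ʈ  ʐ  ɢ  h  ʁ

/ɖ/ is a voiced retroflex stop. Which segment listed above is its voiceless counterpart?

The voiceless counterpart is a voiceless retroflex stop — in this inventory, /ʈ/.

/ʈ/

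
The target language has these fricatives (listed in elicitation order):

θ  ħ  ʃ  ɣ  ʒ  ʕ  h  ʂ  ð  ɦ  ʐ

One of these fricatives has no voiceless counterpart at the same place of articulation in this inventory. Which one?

Dental: /θ/ ~ /ð/
Postalveolar: /ʃ/ ~ /ʒ/
Retroflex: /ʂ/ ~ /ʐ/
Pharyngeal: /ħ/ ~ /ʕ/
Glottal: /h/ ~ /ɦ/
Velar: only /ɣ/ (voiced); no voiceless partner.
So /ɣ/ is the unpaired segment.

/ɣ/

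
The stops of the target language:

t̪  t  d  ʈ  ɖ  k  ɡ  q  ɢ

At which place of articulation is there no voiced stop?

dental

Voiceless: /t̪/ (dental), /t/ (alveolar), /ʈ/ (retroflex), /k/ (velar), /q/ (uvular).
Voiced: /d/ (alveolar), /ɖ/ (retroflex), /ɡ/ (velar), /ɢ/ (uvular).
Every place of articulation has a voiced member except dental, where /d̪/ would be expected.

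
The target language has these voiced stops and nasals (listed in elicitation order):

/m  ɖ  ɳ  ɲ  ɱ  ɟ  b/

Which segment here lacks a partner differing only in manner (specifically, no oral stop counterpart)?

Bilabial: /b/ ~ /m/
Retroflex: /ɖ/ ~ /ɳ/
Palatal: /ɟ/ ~ /ɲ/
Labiodental: only /ɱ/ (nasal); no oral stop partner.
So /ɱ/ is the unpaired segment.

/ɱ/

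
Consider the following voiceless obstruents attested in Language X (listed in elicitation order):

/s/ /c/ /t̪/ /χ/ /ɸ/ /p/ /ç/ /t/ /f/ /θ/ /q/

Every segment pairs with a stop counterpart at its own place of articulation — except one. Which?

/f/

Bilabial: /p/ ~ /ɸ/
Dental: /t̪/ ~ /θ/
Alveolar: /t/ ~ /s/
Palatal: /c/ ~ /ç/
Uvular: /q/ ~ /χ/
Labiodental: only /f/ (fricative); no stop partner.
So /f/ is the unpaired segment.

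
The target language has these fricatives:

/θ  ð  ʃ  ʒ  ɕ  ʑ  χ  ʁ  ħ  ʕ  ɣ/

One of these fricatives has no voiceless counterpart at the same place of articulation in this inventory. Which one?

/ɣ/

Dental: /θ/ ~ /ð/
Postalveolar: /ʃ/ ~ /ʒ/
Alveolo-palatal: /ɕ/ ~ /ʑ/
Uvular: /χ/ ~ /ʁ/
Pharyngeal: /ħ/ ~ /ʕ/
Velar: only /ɣ/ (voiced); no voiceless partner.
So /ɣ/ is the unpaired segment.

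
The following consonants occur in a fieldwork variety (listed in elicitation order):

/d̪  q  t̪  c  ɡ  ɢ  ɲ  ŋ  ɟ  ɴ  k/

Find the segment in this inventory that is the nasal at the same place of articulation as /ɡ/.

/ɡ/ is a voiced velar stop.
The nasal at the same place is a velar nasal — in this inventory, /ŋ/.

/ŋ/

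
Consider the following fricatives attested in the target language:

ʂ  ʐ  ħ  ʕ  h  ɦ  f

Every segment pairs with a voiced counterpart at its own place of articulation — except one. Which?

Retroflex: /ʂ/ ~ /ʐ/
Pharyngeal: /ħ/ ~ /ʕ/
Glottal: /h/ ~ /ɦ/
Labiodental: only /f/ (voiceless); no voiced partner.
So /f/ is the unpaired segment.

/f/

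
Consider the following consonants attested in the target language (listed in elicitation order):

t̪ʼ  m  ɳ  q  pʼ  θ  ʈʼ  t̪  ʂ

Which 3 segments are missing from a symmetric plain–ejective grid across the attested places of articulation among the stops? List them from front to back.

Plain: /t̪/ (dental), /q/ (uvular).
Ejective: /pʼ/ (bilabial), /t̪ʼ/ (dental), /ʈʼ/ (retroflex).
Gaps, from front to back: bilabial lacks plain (/p/); retroflex lacks plain (/ʈ/); uvular lacks ejective (/qʼ/).

/p/, /ʈ/, /qʼ/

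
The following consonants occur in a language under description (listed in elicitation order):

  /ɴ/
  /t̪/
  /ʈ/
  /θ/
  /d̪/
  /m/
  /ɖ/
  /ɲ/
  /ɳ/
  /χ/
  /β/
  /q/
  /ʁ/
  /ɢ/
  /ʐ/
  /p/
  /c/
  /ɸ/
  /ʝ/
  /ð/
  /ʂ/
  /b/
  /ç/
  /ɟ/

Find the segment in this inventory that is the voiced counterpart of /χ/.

/χ/ is a voiceless uvular fricative.
The voiced counterpart is a voiced uvular fricative — in this inventory, /ʁ/.

/ʁ/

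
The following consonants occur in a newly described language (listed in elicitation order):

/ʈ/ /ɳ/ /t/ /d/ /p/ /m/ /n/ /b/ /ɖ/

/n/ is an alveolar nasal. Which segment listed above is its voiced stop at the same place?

The voiced stop at the same place is a voiced alveolar stop — in this inventory, /d/.

/d/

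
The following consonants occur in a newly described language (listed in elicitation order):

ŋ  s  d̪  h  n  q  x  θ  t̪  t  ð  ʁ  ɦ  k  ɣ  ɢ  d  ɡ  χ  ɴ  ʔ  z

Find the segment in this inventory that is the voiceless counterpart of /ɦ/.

/h/

/ɦ/ is a voiced glottal fricative.
The voiceless counterpart is a voiceless glottal fricative — in this inventory, /h/.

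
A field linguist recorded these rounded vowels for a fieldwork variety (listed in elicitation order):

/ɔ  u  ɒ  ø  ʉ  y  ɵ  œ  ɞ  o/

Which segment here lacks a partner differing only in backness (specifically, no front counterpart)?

/ɒ/

High: /y/ ~ /ʉ/ ~ /u/
High-mid: /ø/ ~ /ɵ/ ~ /o/
Low-mid: /œ/ ~ /ɞ/ ~ /ɔ/
Low: only /ɒ/ (back); no front partner.
So /ɒ/ is the unpaired segment.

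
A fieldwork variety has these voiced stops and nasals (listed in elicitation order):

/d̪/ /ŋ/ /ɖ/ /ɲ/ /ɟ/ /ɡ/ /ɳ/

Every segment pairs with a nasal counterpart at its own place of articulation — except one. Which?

Retroflex: /ɖ/ ~ /ɳ/
Palatal: /ɟ/ ~ /ɲ/
Velar: /ɡ/ ~ /ŋ/
Dental: only /d̪/ (oral stop); no nasal partner.
So /d̪/ is the unpaired segment.

/d̪/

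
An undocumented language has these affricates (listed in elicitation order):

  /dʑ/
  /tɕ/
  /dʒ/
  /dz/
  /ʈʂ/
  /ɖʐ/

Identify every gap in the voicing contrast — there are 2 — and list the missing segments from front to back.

alveolar: voiceless —, voiced /dz/.
postalveolar: voiceless —, voiced /dʒ/.
retroflex: voiceless /ʈʂ/, voiced /ɖʐ/.
alveolo-palatal: voiceless /tɕ/, voiced /dʑ/.
Gaps, from front to back: alveolar lacks voiceless (/ts/); postalveolar lacks voiceless (/tʃ/).

/ts/, /tʃ/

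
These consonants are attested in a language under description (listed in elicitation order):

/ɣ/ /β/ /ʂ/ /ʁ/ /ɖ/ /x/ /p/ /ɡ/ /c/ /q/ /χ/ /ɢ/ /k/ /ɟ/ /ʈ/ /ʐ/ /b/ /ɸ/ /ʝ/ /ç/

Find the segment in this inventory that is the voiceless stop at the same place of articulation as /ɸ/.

/ɸ/ is a voiceless bilabial fricative.
The voiceless stop at the same place is a voiceless bilabial stop — in this inventory, /p/.

/p/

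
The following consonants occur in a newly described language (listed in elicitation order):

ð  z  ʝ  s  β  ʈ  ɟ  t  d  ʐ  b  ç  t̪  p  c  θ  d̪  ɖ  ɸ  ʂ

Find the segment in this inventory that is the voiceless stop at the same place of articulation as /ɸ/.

/p/

/ɸ/ is a voiceless bilabial fricative.
The voiceless stop at the same place is a voiceless bilabial stop — in this inventory, /p/.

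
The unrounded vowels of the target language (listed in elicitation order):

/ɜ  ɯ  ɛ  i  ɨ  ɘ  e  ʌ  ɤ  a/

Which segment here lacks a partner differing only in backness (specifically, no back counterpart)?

/a/

High: /i/ ~ /ɨ/ ~ /ɯ/
High-mid: /e/ ~ /ɘ/ ~ /ɤ/
Low-mid: /ɛ/ ~ /ɜ/ ~ /ʌ/
Low: only /a/ (front); no back partner.
So /a/ is the unpaired segment.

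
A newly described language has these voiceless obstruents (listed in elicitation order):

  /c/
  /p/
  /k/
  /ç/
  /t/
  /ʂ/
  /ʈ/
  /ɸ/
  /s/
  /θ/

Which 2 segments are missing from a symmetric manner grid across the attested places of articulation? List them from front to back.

bilabial: stop /p/, fricative /ɸ/.
dental: stop —, fricative /θ/.
alveolar: stop /t/, fricative /s/.
retroflex: stop /ʈ/, fricative /ʂ/.
palatal: stop /c/, fricative /ç/.
velar: stop /k/, fricative —.
Gaps, from front to back: dental lacks stop (/t̪/); velar lacks fricative (/x/).

/t̪/, /x/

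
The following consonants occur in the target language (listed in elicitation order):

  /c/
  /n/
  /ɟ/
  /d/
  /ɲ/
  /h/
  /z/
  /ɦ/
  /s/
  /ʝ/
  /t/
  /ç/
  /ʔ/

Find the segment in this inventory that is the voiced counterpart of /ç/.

/ʝ/

/ç/ is a voiceless palatal fricative.
The voiced counterpart is a voiced palatal fricative — in this inventory, /ʝ/.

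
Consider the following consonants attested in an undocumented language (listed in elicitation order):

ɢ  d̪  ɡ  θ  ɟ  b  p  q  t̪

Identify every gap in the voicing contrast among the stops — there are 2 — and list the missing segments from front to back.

/c/, /k/

Voiceless: /p/ (bilabial), /t̪/ (dental), /q/ (uvular).
Voiced: /b/ (bilabial), /d̪/ (dental), /ɟ/ (palatal), /ɡ/ (velar), /ɢ/ (uvular).
Gaps, from front to back: palatal lacks voiceless (/c/); velar lacks voiceless (/k/).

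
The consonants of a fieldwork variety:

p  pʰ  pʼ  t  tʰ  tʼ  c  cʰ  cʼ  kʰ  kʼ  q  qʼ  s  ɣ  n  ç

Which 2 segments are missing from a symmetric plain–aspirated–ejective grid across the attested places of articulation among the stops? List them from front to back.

bilabial: plain /p/, aspirated /pʰ/, ejective /pʼ/.
alveolar: plain /t/, aspirated /tʰ/, ejective /tʼ/.
palatal: plain /c/, aspirated /cʰ/, ejective /cʼ/.
velar: plain —, aspirated /kʰ/, ejective /kʼ/.
uvular: plain /q/, aspirated —, ejective /qʼ/.
Gaps, from front to back: velar lacks plain (/k/); uvular lacks aspirated (/qʰ/).

/k/, /qʰ/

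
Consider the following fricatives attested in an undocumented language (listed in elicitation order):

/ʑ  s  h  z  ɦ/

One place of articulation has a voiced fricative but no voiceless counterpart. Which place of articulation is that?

alveolo-palatal

alveolar: voiceless /s/, voiced /z/.
alveolo-palatal: voiceless —, voiced /ʑ/.
glottal: voiceless /h/, voiced /ɦ/.
Every place of articulation has a voiceless member except alveolo-palatal, where /ɕ/ would be expected.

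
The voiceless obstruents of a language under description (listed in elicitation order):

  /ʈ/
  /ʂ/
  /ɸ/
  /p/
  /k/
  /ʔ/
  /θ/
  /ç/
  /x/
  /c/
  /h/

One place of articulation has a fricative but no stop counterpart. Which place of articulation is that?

dental

Stop: /p/ (bilabial), /ʈ/ (retroflex), /c/ (palatal), /k/ (velar), /ʔ/ (glottal).
Fricative: /ɸ/ (bilabial), /θ/ (dental), /ʂ/ (retroflex), /ç/ (palatal), /x/ (velar), /h/ (glottal).
Every place of articulation has a stop member except dental, where /t̪/ would be expected.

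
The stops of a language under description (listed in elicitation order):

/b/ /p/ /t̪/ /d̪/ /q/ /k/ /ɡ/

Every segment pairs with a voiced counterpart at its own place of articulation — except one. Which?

Bilabial: /p/ ~ /b/
Dental: /t̪/ ~ /d̪/
Velar: /k/ ~ /ɡ/
Uvular: only /q/ (voiceless); no voiced partner.
So /q/ is the unpaired segment.

/q/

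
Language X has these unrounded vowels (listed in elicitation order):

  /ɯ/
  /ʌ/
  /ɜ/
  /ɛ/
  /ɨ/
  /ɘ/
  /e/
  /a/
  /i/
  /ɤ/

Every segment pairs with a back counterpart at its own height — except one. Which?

/a/

High: /i/ ~ /ɨ/ ~ /ɯ/
High-mid: /e/ ~ /ɘ/ ~ /ɤ/
Low-mid: /ɛ/ ~ /ɜ/ ~ /ʌ/
Low: only /a/ (front); no back partner.
So /a/ is the unpaired segment.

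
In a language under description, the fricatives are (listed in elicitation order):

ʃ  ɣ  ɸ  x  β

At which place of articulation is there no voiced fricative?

postalveolar

place of articulation  voiceless  voiced  
bilabial          ɸ         β       
postalveolar      ʃ         —       
velar             x         ɣ       
Every place of articulation has a voiced member except postalveolar, where /ʒ/ would be expected.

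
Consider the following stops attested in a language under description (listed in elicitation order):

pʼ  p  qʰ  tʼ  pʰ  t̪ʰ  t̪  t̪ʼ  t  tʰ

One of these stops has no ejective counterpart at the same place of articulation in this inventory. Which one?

/qʰ/

Bilabial: /p/ ~ /pʰ/ ~ /pʼ/
Dental: /t̪/ ~ /t̪ʰ/ ~ /t̪ʼ/
Alveolar: /t/ ~ /tʰ/ ~ /tʼ/
Uvular: only /qʰ/ (aspirated); no ejective partner.
So /qʰ/ is the unpaired segment.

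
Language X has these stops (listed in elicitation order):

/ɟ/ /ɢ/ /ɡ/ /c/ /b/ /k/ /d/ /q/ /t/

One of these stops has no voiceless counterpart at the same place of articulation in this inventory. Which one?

/b/

Alveolar: /t/ ~ /d/
Palatal: /c/ ~ /ɟ/
Velar: /k/ ~ /ɡ/
Uvular: /q/ ~ /ɢ/
Bilabial: only /b/ (voiced); no voiceless partner.
So /b/ is the unpaired segment.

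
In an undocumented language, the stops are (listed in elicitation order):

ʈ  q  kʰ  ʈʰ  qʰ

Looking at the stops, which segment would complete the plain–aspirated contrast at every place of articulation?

place of articulation  plain     aspirated
retroflex         ʈ         ʈʰ      
velar             —         kʰ      
uvular            q         qʰ      
The velar row has no plain member, so the gap is the plain velar stop /k/.

/k/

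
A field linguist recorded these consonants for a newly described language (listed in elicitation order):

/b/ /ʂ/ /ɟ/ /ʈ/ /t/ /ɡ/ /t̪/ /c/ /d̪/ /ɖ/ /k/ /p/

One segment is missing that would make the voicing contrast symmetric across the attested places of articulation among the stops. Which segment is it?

/d/

place of articulation  voiceless  voiced  
bilabial          p         b       
dental            t̪        d̪      
alveolar          t         —       
retroflex         ʈ         ɖ       
palatal           c         ɟ       
velar             k         ɡ       
The alveolar row has no voiced member, so the gap is the voiced alveolar stop /d/.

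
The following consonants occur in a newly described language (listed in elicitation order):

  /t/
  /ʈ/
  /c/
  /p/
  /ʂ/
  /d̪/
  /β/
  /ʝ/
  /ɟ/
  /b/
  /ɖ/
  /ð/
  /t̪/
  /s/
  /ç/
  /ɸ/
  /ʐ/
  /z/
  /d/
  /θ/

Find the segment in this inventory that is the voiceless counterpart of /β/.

/ɸ/

/β/ is a voiced bilabial fricative.
The voiceless counterpart is a voiceless bilabial fricative — in this inventory, /ɸ/.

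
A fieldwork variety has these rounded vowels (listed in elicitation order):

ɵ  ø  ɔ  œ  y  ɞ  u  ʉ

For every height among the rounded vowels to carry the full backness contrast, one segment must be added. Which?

high: front /y/, central /ʉ/, back /u/.
high-mid: front /ø/, central /ɵ/, back —.
low-mid: front /œ/, central /ɞ/, back /ɔ/.
The high-mid row has no back member, so the gap is the high-mid back rounded vowel /o/.

/o/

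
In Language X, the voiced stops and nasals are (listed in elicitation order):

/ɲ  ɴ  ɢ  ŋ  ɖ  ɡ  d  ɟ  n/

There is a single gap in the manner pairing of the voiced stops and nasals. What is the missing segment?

place of articulation  oral stop  nasal   
alveolar          d         n       
retroflex         ɖ         —       
palatal           ɟ         ɲ       
velar             ɡ         ŋ       
uvular            ɢ         ɴ       
The retroflex row has no nasal member, so the gap is the retroflex nasal /ɳ/.

/ɳ/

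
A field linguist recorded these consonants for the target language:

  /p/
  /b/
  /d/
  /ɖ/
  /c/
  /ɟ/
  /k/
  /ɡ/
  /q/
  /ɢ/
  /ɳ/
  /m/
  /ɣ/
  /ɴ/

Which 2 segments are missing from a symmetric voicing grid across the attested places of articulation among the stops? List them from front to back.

/t/, /ʈ/

place of articulation  voiceless  voiced  
bilabial          p         b       
alveolar          —         d       
retroflex         —         ɖ       
palatal           c         ɟ       
velar             k         ɡ       
uvular            q         ɢ       
Gaps, from front to back: alveolar lacks voiceless (/t/); retroflex lacks voiceless (/ʈ/).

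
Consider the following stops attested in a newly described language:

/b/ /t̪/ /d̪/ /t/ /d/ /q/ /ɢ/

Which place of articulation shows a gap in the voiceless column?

bilabial

Voiceless: /t̪/ (dental), /t/ (alveolar), /q/ (uvular).
Voiced: /b/ (bilabial), /d̪/ (dental), /d/ (alveolar), /ɢ/ (uvular).
Every place of articulation has a voiceless member except bilabial, where /p/ would be expected.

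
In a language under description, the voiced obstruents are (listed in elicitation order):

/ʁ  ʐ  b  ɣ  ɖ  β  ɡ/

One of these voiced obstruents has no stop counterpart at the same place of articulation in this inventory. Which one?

/ʁ/

Bilabial: /b/ ~ /β/
Retroflex: /ɖ/ ~ /ʐ/
Velar: /ɡ/ ~ /ɣ/
Uvular: only /ʁ/ (fricative); no stop partner.
So /ʁ/ is the unpaired segment.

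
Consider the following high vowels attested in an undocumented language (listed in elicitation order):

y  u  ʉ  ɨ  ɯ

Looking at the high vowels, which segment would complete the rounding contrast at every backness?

/i/

front: unrounded —, rounded /y/.
central: unrounded /ɨ/, rounded /ʉ/.
back: unrounded /ɯ/, rounded /u/.
The front row has no unrounded member, so the gap is the front unrounded vowel /i/.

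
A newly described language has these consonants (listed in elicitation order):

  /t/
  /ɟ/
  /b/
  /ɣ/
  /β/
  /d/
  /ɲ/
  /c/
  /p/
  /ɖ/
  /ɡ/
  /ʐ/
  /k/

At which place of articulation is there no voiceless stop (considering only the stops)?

retroflex

place of articulation  voiceless  voiced  
bilabial          p         b       
alveolar          t         d       
retroflex         —         ɖ       
palatal           c         ɟ       
velar             k         ɡ       
Every place of articulation has a voiceless member except retroflex, where /ʈ/ would be expected.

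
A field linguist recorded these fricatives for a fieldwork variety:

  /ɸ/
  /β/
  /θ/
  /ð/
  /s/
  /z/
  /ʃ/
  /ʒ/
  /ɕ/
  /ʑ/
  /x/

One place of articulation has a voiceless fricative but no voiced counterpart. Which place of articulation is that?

velar

Voiceless: /ɸ/ (bilabial), /θ/ (dental), /s/ (alveolar), /ʃ/ (postalveolar), /ɕ/ (alveolo-palatal), /x/ (velar).
Voiced: /β/ (bilabial), /ð/ (dental), /z/ (alveolar), /ʒ/ (postalveolar), /ʑ/ (alveolo-palatal).
Every place of articulation has a voiced member except velar, where /ɣ/ would be expected.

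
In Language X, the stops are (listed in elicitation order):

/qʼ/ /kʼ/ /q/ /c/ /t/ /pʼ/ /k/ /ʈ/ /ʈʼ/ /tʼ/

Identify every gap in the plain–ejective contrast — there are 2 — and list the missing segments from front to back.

/p/, /cʼ/

place of articulation  plain     ejective
bilabial          —         pʼ      
alveolar          t         tʼ      
retroflex         ʈ         ʈʼ      
palatal           c         —       
velar             k         kʼ      
uvular            q         qʼ      
Gaps, from front to back: bilabial lacks plain (/p/); palatal lacks ejective (/cʼ/).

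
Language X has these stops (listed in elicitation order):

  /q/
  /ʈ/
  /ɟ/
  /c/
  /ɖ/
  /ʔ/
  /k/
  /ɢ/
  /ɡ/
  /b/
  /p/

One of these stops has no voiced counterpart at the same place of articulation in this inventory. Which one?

/ʔ/

Bilabial: /p/ ~ /b/
Retroflex: /ʈ/ ~ /ɖ/
Palatal: /c/ ~ /ɟ/
Velar: /k/ ~ /ɡ/
Uvular: /q/ ~ /ɢ/
Glottal: only /ʔ/ (voiceless); no voiced partner.
So /ʔ/ is the unpaired segment.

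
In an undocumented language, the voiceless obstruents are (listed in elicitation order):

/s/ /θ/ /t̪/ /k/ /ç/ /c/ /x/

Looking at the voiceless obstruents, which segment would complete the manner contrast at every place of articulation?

place of articulation  stop      fricative
dental            t̪        θ       
alveolar          —         s       
palatal           c         ç       
velar             k         x       
The alveolar row has no stop member, so the gap is the alveolar stop /t/.

/t/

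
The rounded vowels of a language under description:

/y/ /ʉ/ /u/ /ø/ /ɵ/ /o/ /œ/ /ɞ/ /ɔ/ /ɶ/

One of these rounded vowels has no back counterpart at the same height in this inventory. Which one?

High: /y/ ~ /ʉ/ ~ /u/
High-mid: /ø/ ~ /ɵ/ ~ /o/
Low-mid: /œ/ ~ /ɞ/ ~ /ɔ/
Low: only /ɶ/ (front); no back partner.
So /ɶ/ is the unpaired segment.

/ɶ/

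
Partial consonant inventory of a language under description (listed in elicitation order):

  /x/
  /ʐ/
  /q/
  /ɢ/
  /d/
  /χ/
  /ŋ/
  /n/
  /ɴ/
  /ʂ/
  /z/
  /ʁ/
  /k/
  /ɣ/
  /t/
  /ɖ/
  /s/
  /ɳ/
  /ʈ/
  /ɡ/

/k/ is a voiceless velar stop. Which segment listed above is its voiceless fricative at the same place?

The voiceless fricative at the same place is a voiceless velar fricative — in this inventory, /x/.

/x/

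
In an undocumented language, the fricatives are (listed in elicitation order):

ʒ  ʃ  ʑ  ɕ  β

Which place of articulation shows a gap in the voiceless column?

bilabial

Voiceless: /ʃ/ (postalveolar), /ɕ/ (alveolo-palatal).
Voiced: /β/ (bilabial), /ʒ/ (postalveolar), /ʑ/ (alveolo-palatal).
Every place of articulation has a voiceless member except bilabial, where /ɸ/ would be expected.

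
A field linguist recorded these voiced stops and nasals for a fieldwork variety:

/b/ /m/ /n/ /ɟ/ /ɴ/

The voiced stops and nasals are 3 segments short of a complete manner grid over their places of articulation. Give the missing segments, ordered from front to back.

Oral stop: /b/ (bilabial), /ɟ/ (palatal).
Nasal: /m/ (bilabial), /n/ (alveolar), /ɴ/ (uvular).
Gaps, from front to back: alveolar lacks oral stop (/d/); palatal lacks nasal (/ɲ/); uvular lacks oral stop (/ɢ/).

/d/, /ɲ/, /ɢ/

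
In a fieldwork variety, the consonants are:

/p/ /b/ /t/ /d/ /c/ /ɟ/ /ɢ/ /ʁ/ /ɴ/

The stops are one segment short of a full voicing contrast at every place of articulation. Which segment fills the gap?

place of articulation  voiceless  voiced  
bilabial          p         b       
alveolar          t         d       
palatal           c         ɟ       
uvular            —         ɢ       
The uvular row has no voiceless member, so the gap is the voiceless uvular stop /q/.

/q/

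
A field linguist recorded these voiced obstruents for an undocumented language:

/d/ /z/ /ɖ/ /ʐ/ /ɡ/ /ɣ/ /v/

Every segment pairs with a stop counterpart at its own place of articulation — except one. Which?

/v/

Alveolar: /d/ ~ /z/
Retroflex: /ɖ/ ~ /ʐ/
Velar: /ɡ/ ~ /ɣ/
Labiodental: only /v/ (fricative); no stop partner.
So /v/ is the unpaired segment.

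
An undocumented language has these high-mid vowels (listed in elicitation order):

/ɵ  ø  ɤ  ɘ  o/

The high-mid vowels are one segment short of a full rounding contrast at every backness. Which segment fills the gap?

Unrounded: /ɘ/ (central), /ɤ/ (back).
Rounded: /ø/ (front), /ɵ/ (central), /o/ (back).
The front row has no unrounded member, so the gap is the front unrounded vowel /e/.

/e/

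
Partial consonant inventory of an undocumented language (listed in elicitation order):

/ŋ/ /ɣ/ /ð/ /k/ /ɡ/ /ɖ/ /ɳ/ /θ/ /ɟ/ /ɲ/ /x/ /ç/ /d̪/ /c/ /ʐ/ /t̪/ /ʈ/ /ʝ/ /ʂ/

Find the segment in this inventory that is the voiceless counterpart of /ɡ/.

/ɡ/ is a voiced velar stop.
The voiceless counterpart is a voiceless velar stop — in this inventory, /k/.

/k/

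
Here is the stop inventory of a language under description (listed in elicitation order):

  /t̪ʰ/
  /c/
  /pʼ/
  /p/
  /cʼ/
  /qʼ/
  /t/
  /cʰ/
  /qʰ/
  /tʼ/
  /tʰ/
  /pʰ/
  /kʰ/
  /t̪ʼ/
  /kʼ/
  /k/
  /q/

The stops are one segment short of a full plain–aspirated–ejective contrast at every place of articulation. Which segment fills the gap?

bilabial: plain /p/, aspirated /pʰ/, ejective /pʼ/.
dental: plain —, aspirated /t̪ʰ/, ejective /t̪ʼ/.
alveolar: plain /t/, aspirated /tʰ/, ejective /tʼ/.
palatal: plain /c/, aspirated /cʰ/, ejective /cʼ/.
velar: plain /k/, aspirated /kʰ/, ejective /kʼ/.
uvular: plain /q/, aspirated /qʰ/, ejective /qʼ/.
The dental row has no plain member, so the gap is the plain dental stop /t̪/.

/t̪/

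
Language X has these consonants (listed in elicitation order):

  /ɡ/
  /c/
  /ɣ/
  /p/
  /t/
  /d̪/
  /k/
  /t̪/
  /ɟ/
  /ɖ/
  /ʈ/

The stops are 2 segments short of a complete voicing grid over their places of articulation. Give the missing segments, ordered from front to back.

bilabial: voiceless /p/, voiced —.
dental: voiceless /t̪/, voiced /d̪/.
alveolar: voiceless /t/, voiced —.
retroflex: voiceless /ʈ/, voiced /ɖ/.
palatal: voiceless /c/, voiced /ɟ/.
velar: voiceless /k/, voiced /ɡ/.
Gaps, from front to back: bilabial lacks voiced (/b/); alveolar lacks voiced (/d/).

/b/, /d/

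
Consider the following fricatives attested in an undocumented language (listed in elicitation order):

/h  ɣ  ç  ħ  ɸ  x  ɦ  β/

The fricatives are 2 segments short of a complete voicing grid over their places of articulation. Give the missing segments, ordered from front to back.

place of articulation  voiceless  voiced  
bilabial          ɸ         β       
palatal           ç         —       
velar             x         ɣ       
pharyngeal        ħ         —       
glottal           h         ɦ       
Gaps, from front to back: palatal lacks voiced (/ʝ/); pharyngeal lacks voiced (/ʕ/).

/ʝ/, /ʕ/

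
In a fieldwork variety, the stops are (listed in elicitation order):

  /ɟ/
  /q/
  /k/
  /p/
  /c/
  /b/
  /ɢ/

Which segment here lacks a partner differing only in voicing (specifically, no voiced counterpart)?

Bilabial: /p/ ~ /b/
Palatal: /c/ ~ /ɟ/
Uvular: /q/ ~ /ɢ/
Velar: only /k/ (voiceless); no voiced partner.
So /k/ is the unpaired segment.

/k/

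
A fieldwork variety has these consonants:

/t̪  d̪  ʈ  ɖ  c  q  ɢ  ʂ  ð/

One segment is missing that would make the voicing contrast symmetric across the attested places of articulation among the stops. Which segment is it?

place of articulation  voiceless  voiced  
dental            t̪        d̪      
retroflex         ʈ         ɖ       
palatal           c         —       
uvular            q         ɢ       
The palatal row has no voiced member, so the gap is the voiced palatal stop /ɟ/.

/ɟ/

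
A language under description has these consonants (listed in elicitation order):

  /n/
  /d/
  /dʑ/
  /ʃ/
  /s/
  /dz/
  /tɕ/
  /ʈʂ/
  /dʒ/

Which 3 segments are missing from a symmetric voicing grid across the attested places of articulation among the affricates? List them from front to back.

/ts/, /tʃ/, /ɖʐ/

place of articulation  voiceless  voiced  
alveolar          —         dz      
postalveolar      —         dʒ      
retroflex         ʈʂ        —       
alveolo-palatal   tɕ        dʑ      
Gaps, from front to back: alveolar lacks voiceless (/ts/); postalveolar lacks voiceless (/tʃ/); retroflex lacks voiced (/ɖʐ/).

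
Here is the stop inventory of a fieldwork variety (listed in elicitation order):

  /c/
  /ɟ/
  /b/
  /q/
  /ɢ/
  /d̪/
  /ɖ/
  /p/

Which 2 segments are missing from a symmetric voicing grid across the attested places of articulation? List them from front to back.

/t̪/, /ʈ/

Voiceless: /p/ (bilabial), /c/ (palatal), /q/ (uvular).
Voiced: /b/ (bilabial), /d̪/ (dental), /ɖ/ (retroflex), /ɟ/ (palatal), /ɢ/ (uvular).
Gaps, from front to back: dental lacks voiceless (/t̪/); retroflex lacks voiceless (/ʈ/).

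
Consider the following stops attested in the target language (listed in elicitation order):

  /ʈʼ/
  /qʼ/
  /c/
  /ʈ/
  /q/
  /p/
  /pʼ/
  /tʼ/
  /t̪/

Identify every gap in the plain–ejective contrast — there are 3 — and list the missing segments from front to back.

place of articulation  plain     ejective
bilabial          p         pʼ      
dental            t̪        —       
alveolar          —         tʼ      
retroflex         ʈ         ʈʼ      
palatal           c         —       
uvular            q         qʼ      
Gaps, from front to back: dental lacks ejective (/t̪ʼ/); alveolar lacks plain (/t/); palatal lacks ejective (/cʼ/).

/t̪ʼ/, /t/, /cʼ/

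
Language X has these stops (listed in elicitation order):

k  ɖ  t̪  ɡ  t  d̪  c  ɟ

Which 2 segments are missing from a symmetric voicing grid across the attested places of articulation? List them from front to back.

/d/, /ʈ/

dental: voiceless /t̪/, voiced /d̪/.
alveolar: voiceless /t/, voiced —.
retroflex: voiceless —, voiced /ɖ/.
palatal: voiceless /c/, voiced /ɟ/.
velar: voiceless /k/, voiced /ɡ/.
Gaps, from front to back: alveolar lacks voiced (/d/); retroflex lacks voiceless (/ʈ/).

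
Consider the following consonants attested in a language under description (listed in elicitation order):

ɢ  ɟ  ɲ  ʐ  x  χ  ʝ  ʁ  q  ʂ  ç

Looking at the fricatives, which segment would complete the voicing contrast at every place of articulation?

place of articulation  voiceless  voiced  
retroflex         ʂ         ʐ       
palatal           ç         ʝ       
velar             x         —       
uvular            χ         ʁ       
The velar row has no voiced member, so the gap is the voiced velar fricative /ɣ/.

/ɣ/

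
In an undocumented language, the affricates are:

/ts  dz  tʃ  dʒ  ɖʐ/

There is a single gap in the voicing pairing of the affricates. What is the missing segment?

alveolar: voiceless /ts/, voiced /dz/.
postalveolar: voiceless /tʃ/, voiced /dʒ/.
retroflex: voiceless —, voiced /ɖʐ/.
The retroflex row has no voiceless member, so the gap is the voiceless retroflex affricate /ʈʂ/.

/ʈʂ/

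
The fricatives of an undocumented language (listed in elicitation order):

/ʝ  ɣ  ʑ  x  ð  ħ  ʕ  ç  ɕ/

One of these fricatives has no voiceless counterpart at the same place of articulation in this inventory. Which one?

Alveolo-palatal: /ɕ/ ~ /ʑ/
Palatal: /ç/ ~ /ʝ/
Velar: /x/ ~ /ɣ/
Pharyngeal: /ħ/ ~ /ʕ/
Dental: only /ð/ (voiced); no voiceless partner.
So /ð/ is the unpaired segment.

/ð/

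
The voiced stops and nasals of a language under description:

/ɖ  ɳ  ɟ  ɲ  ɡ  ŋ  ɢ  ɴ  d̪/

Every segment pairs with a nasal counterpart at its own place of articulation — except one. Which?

/d̪/

Retroflex: /ɖ/ ~ /ɳ/
Palatal: /ɟ/ ~ /ɲ/
Velar: /ɡ/ ~ /ŋ/
Uvular: /ɢ/ ~ /ɴ/
Dental: only /d̪/ (oral stop); no nasal partner.
So /d̪/ is the unpaired segment.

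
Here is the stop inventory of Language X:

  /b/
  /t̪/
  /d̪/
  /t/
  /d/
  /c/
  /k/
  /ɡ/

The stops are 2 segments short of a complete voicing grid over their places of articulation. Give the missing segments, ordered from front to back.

bilabial: voiceless —, voiced /b/.
dental: voiceless /t̪/, voiced /d̪/.
alveolar: voiceless /t/, voiced /d/.
palatal: voiceless /c/, voiced —.
velar: voiceless /k/, voiced /ɡ/.
Gaps, from front to back: bilabial lacks voiceless (/p/); palatal lacks voiced (/ɟ/).

/p/, /ɟ/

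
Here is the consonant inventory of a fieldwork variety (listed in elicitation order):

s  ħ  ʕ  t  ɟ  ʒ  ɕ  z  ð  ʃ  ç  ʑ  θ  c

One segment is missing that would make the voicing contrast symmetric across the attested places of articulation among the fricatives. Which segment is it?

dental: voiceless /θ/, voiced /ð/.
alveolar: voiceless /s/, voiced /z/.
postalveolar: voiceless /ʃ/, voiced /ʒ/.
alveolo-palatal: voiceless /ɕ/, voiced /ʑ/.
palatal: voiceless /ç/, voiced —.
pharyngeal: voiceless /ħ/, voiced /ʕ/.
The palatal row has no voiced member, so the gap is the voiced palatal fricative /ʝ/.

/ʝ/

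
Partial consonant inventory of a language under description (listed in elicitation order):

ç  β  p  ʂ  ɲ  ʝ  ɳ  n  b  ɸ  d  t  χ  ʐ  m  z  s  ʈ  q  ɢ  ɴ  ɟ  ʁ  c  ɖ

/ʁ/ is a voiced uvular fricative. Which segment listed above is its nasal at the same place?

The nasal at the same place is an uvular nasal — in this inventory, /ɴ/.

/ɴ/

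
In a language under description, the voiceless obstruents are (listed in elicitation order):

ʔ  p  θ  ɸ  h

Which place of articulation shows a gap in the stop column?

dental

Stop: /p/ (bilabial), /ʔ/ (glottal).
Fricative: /ɸ/ (bilabial), /θ/ (dental), /h/ (glottal).
Every place of articulation has a stop member except dental, where /t̪/ would be expected.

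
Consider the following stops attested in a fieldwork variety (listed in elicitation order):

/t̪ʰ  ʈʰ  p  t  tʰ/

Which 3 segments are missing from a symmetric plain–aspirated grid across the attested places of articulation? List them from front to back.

/pʰ/, /t̪/, /ʈ/

Plain: /p/ (bilabial), /t/ (alveolar).
Aspirated: /t̪ʰ/ (dental), /tʰ/ (alveolar), /ʈʰ/ (retroflex).
Gaps, from front to back: bilabial lacks aspirated (/pʰ/); dental lacks plain (/t̪/); retroflex lacks plain (/ʈ/).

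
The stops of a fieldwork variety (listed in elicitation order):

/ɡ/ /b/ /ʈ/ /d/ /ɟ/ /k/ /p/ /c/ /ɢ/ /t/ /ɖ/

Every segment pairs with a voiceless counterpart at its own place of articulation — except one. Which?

/ɢ/

Bilabial: /p/ ~ /b/
Alveolar: /t/ ~ /d/
Retroflex: /ʈ/ ~ /ɖ/
Palatal: /c/ ~ /ɟ/
Velar: /k/ ~ /ɡ/
Uvular: only /ɢ/ (voiced); no voiceless partner.
So /ɢ/ is the unpaired segment.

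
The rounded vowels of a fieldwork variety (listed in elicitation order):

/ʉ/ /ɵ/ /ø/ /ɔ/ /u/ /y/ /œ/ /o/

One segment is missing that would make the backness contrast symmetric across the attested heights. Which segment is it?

Front: /y/ (high), /ø/ (high-mid), /œ/ (low-mid).
Central: /ʉ/ (high), /ɵ/ (high-mid).
Back: /u/ (high), /o/ (high-mid), /ɔ/ (low-mid).
The low-mid row has no central member, so the gap is the low-mid central rounded vowel /ɞ/.

/ɞ/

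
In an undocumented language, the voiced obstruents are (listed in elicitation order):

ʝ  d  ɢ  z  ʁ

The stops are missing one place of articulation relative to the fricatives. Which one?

palatal

place of articulation  stop      fricative
alveolar          d         z       
palatal           —         ʝ       
uvular            ɢ         ʁ       
Every place of articulation has a stop member except palatal, where /ɟ/ would be expected.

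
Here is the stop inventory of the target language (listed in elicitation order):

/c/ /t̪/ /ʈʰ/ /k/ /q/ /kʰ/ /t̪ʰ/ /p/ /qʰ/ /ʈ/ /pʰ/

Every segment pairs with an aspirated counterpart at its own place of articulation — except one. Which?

Bilabial: /p/ ~ /pʰ/
Dental: /t̪/ ~ /t̪ʰ/
Retroflex: /ʈ/ ~ /ʈʰ/
Velar: /k/ ~ /kʰ/
Uvular: /q/ ~ /qʰ/
Palatal: only /c/ (plain); no aspirated partner.
So /c/ is the unpaired segment.

/c/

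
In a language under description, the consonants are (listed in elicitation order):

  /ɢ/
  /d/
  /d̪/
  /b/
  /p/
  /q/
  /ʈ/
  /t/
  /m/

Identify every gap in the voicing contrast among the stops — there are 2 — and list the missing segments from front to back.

place of articulation  voiceless  voiced  
bilabial          p         b       
dental            —         d̪      
alveolar          t         d       
retroflex         ʈ         —       
uvular            q         ɢ       
Gaps, from front to back: dental lacks voiceless (/t̪/); retroflex lacks voiced (/ɖ/).

/t̪/, /ɖ/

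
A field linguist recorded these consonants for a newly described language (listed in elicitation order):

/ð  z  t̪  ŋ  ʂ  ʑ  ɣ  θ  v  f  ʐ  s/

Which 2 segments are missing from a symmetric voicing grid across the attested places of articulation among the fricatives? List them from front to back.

place of articulation  voiceless  voiced  
labiodental       f         v       
dental            θ         ð       
alveolar          s         z       
retroflex         ʂ         ʐ       
alveolo-palatal   —         ʑ       
velar             —         ɣ       
Gaps, from front to back: alveolo-palatal lacks voiceless (/ɕ/); velar lacks voiceless (/x/).

/ɕ/, /x/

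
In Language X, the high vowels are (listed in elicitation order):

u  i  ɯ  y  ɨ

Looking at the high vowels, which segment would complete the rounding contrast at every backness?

backness          unrounded  rounded 
front             i         y       
central           ɨ         —       
back              ɯ         u       
The central row has no rounded member, so the gap is the central rounded vowel /ʉ/.

/ʉ/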